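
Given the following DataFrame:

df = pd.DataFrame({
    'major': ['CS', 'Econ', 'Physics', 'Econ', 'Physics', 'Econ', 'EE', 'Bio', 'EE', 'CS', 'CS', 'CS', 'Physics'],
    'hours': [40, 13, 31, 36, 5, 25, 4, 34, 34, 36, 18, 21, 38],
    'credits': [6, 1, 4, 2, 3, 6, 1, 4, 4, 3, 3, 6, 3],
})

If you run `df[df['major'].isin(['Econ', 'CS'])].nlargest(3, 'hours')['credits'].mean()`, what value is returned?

filter rows where major in ['Econ', 'CS']:
   major  hours  credits
0     CS     40        6
1   Econ     13        1
3   Econ     36        2
5   Econ     25        6
9     CS     36        3
10    CS     18        3
11    CS     21        6
take 3 rows with largest hours:
  major  hours  credits
0    CS     40        6
3  Econ     36        2
9    CS     36        3
Hence 3.66666666667.

3.66666666667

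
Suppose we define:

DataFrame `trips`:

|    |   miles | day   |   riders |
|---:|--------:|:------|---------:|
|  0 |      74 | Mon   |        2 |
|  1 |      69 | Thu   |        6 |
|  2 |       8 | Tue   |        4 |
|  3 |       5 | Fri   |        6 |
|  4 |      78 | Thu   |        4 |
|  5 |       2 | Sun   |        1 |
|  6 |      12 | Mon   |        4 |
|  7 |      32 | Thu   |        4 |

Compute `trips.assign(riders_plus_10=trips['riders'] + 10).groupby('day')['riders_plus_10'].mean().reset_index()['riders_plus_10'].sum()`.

add column riders_plus_10 = trips['riders'] + 10:
   miles  day  riders  riders_plus_10
0     74  Mon       2              12
1     69  Thu       6              16
2      8  Tue       4              14
3      5  Fri       6              16
4     78  Thu       4              14
5      2  Sun       1              11
6     12  Mon       4              14
7     32  Thu       4              14
group by day, mean of riders_plus_10:
day
Fri    16.000000
Mon    13.000000
Sun    11.000000
Thu    14.666667
Tue    14.000000
Name: riders_plus_10, dtype: float64
reset_index():
   day  riders_plus_10
0  Fri       16.000000
1  Mon       13.000000
2  Sun       11.000000
3  Thu       14.666667
4  Tue       14.000000
The sum of column 'riders_plus_10' is 68.6666666667.

68.6666666667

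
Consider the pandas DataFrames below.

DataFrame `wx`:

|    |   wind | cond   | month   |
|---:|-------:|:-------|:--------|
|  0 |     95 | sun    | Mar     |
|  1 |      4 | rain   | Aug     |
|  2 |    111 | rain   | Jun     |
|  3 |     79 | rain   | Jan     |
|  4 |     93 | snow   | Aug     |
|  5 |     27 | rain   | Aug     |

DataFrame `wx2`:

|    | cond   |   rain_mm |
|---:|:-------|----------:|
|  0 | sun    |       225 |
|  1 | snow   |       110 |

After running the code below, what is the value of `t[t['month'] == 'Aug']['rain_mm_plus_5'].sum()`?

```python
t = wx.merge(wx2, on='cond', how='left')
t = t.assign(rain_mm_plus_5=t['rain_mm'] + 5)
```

merge on 'cond' (how='left') → 6 rows:
   wind  cond month  rain_mm
0    95   sun   Mar    225.0
1     4  rain   Aug      NaN
2   111  rain   Jun      NaN
3    79  rain   Jan      NaN
4    93  snow   Aug    110.0
5    27  rain   Aug      NaN
add column rain_mm_plus_5 = t['rain_mm'] + 5:
   wind  cond month  rain_mm  rain_mm_plus_5
0    95   sun   Mar    225.0           230.0
1     4  rain   Aug      NaN             NaN
2   111  rain   Jun      NaN             NaN
3    79  rain   Jan      NaN             NaN
4    93  snow   Aug    110.0           115.0
5    27  rain   Aug      NaN             NaN
filter rows where month == 'Aug':
   wind  cond month  rain_mm  rain_mm_plus_5
1     4  rain   Aug      NaN             NaN
4    93  snow   Aug    110.0           115.0
5    27  rain   Aug      NaN             NaN
The sum of column 'rain_mm_plus_5' is 115.0.

115.0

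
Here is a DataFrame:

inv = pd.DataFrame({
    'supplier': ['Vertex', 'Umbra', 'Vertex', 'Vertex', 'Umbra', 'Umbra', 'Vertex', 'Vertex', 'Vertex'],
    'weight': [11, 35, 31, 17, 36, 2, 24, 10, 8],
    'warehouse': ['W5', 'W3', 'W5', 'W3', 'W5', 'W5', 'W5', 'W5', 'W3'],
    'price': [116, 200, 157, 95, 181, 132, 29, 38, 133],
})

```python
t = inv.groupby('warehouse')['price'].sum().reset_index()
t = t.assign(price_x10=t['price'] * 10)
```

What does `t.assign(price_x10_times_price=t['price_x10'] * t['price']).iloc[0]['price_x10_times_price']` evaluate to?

1831840

group by warehouse, sum of price:
warehouse
W3    428
W5    653
Name: price, dtype: int64
reset_index():
  warehouse  price
0        W3    428
1        W5    653
add column price_x10 = t['price'] * 10:
  warehouse  price  price_x10
0        W3    428       4280
1        W5    653       6530
add column price_x10_times_price = t['price_x10'] * t['price']:
  warehouse  price  price_x10  price_x10_times_price
0        W3    428       4280                1831840
1        W5    653       6530                4264090
The value at position 0, column 'price_x10_times_price' is 1831840.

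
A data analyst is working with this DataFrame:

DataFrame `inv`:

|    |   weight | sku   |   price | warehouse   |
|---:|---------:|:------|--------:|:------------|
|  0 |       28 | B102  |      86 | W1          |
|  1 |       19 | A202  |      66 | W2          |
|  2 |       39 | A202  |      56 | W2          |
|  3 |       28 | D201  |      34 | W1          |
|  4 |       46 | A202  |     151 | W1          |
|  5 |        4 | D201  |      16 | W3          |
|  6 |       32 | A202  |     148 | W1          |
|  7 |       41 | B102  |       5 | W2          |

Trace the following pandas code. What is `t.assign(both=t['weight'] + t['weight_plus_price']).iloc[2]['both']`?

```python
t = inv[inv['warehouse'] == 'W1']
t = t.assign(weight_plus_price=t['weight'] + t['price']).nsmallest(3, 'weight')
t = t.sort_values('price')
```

212

filter rows where warehouse == 'W1':
   weight   sku  price warehouse
0      28  B102     86        W1
3      28  D201     34        W1
4      46  A202    151        W1
6      32  A202    148        W1
add column weight_plus_price = t['weight'] + t['price']:
   weight   sku  price warehouse  weight_plus_price
0      28  B102     86        W1                114
3      28  D201     34        W1                 62
4      46  A202    151        W1                197
6      32  A202    148        W1                180
take 3 rows with smallest weight:
   weight   sku  price warehouse  weight_plus_price
0      28  B102     86        W1                114
3      28  D201     34        W1                 62
6      32  A202    148        W1                180
sort by price:
   weight   sku  price warehouse  weight_plus_price
3      28  D201     34        W1                 62
0      28  B102     86        W1                114
6      32  A202    148        W1                180
add column both = t['weight'] + t['weight_plus_price']:
   weight   sku  price warehouse  weight_plus_price  both
3      28  D201     34        W1                 62    90
0      28  B102     86        W1                114   142
6      32  A202    148        W1                180   212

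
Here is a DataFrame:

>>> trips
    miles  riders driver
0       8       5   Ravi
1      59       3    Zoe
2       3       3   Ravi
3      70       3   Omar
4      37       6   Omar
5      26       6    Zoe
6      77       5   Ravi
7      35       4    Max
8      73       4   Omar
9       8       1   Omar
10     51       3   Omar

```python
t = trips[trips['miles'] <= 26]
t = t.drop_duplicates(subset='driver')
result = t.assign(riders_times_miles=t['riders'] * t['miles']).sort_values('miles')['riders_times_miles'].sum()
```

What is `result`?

204

filter rows where miles <= 26:
   miles  riders driver
0      8       5   Ravi
2      3       3   Ravi
5     26       6    Zoe
9      8       1   Omar
drop duplicate driver (keep=first):
   miles  riders driver
0      8       5   Ravi
5     26       6    Zoe
9      8       1   Omar
add column riders_times_miles = t['riders'] * t['miles']:
   miles  riders driver  riders_times_miles
0      8       5   Ravi                  40
5     26       6    Zoe                 156
9      8       1   Omar                   8
sort by miles:
   miles  riders driver  riders_times_miles
0      8       5   Ravi                  40
9      8       1   Omar                   8
5     26       6    Zoe                 156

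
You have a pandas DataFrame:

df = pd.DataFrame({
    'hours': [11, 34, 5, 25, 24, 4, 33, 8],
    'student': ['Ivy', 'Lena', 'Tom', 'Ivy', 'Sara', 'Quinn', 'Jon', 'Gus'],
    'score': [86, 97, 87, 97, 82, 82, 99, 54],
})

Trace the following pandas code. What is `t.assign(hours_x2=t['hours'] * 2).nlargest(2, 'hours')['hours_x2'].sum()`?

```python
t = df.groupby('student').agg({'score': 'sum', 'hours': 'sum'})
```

140

group by student: sum(score), sum(hours):
         score  hours
student              
Gus         54      8
Ivy        183     36
Jon         99     33
Lena        97     34
Quinn       82      4
Sara        82     24
Tom         87      5
add column hours_x2 = t['hours'] * 2:
         score  hours  hours_x2
student                        
Gus         54      8        16
Ivy        183     36        72
Jon         99     33        66
Lena        97     34        68
Quinn       82      4         8
Sara        82     24        48
Tom         87      5        10
take 2 rows with largest hours:
         score  hours  hours_x2
student                        
Ivy        183     36        72
Lena        97     34        68
The sum of column 'hours_x2' is 140.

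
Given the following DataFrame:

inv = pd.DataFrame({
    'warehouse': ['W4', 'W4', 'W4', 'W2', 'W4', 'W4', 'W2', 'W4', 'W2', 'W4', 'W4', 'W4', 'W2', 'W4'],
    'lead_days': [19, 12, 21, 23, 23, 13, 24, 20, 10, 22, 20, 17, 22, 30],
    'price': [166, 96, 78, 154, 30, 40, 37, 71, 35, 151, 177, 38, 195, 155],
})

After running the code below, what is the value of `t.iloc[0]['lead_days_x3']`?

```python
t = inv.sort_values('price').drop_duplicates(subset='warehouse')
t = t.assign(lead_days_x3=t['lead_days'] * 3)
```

69

sort by price:
   warehouse  lead_days  price
4         W4         23     30
8         W2         10     35
6         W2         24     37
11        W4         17     38
5         W4         13     40
7         W4         20     71
2         W4         21     78
1         W4         12     96
9         W4         22    151
3         W2         23    154
13        W4         30    155
0         W4         19    166
10        W4         20    177
12        W2         22    195
drop duplicate warehouse (keep=first):
  warehouse  lead_days  price
4        W4         23     30
8        W2         10     35
add column lead_days_x3 = t['lead_days'] * 3:
  warehouse  lead_days  price  lead_days_x3
4        W4         23     30            69
8        W2         10     35            30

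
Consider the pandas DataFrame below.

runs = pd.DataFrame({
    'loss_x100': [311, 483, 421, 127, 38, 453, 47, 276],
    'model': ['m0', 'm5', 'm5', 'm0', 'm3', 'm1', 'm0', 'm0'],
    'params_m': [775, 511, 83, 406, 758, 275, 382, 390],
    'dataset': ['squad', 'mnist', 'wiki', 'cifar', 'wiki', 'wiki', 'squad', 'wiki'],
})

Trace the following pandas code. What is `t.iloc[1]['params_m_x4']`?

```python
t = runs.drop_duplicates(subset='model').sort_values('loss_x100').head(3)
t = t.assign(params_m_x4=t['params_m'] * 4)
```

drop duplicate model (keep=first):
   loss_x100 model  params_m dataset
0        311    m0       775   squad
1        483    m5       511   mnist
4         38    m3       758    wiki
5        453    m1       275    wiki
sort by loss_x100:
   loss_x100 model  params_m dataset
4         38    m3       758    wiki
0        311    m0       775   squad
5        453    m1       275    wiki
1        483    m5       511   mnist
take first 3 rows:
   loss_x100 model  params_m dataset
4         38    m3       758    wiki
0        311    m0       775   squad
5        453    m1       275    wiki
add column params_m_x4 = t['params_m'] * 4:
   loss_x100 model  params_m dataset  params_m_x4
4         38    m3       758    wiki         3032
0        311    m0       775   squad         3100
5        453    m1       275    wiki         1100
Then the value at position 1, column 'params_m_x4': 3100

3100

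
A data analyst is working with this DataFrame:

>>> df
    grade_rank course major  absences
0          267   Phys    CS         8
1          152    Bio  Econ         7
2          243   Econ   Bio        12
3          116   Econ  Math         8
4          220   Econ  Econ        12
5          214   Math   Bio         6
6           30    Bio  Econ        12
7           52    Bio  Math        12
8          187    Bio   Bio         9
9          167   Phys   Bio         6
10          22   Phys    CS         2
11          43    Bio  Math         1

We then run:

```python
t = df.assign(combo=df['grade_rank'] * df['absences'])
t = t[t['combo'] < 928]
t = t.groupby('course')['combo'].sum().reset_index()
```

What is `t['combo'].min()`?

add column combo = df['grade_rank'] * df['absences']:
    grade_rank course major  absences  combo
0          267   Phys    CS         8   2136
1          152    Bio  Econ         7   1064
2          243   Econ   Bio        12   2916
3          116   Econ  Math         8    928
4          220   Econ  Econ        12   2640
5          214   Math   Bio         6   1284
6           30    Bio  Econ        12    360
7           52    Bio  Math        12    624
8          187    Bio   Bio         9   1683
9          167   Phys   Bio         6   1002
10          22   Phys    CS         2     44
11          43    Bio  Math         1     43
filter rows where combo < 928:
    grade_rank course major  absences  combo
6           30    Bio  Econ        12    360
7           52    Bio  Math        12    624
10          22   Phys    CS         2     44
11          43    Bio  Math         1     43
group by course, sum of combo:
course
Bio     1027
Phys      44
Name: combo, dtype: int64
reset_index():
  course  combo
0    Bio   1027
1   Phys     44
So min() = 44.

44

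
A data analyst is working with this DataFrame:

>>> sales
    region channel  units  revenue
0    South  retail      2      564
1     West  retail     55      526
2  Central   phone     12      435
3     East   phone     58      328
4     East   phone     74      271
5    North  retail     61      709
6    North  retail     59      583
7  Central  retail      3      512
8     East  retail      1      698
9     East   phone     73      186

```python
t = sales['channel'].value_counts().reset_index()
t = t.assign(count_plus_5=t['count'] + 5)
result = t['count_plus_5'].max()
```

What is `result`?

value_counts of channel:
channel
retail    6
phone     4
Name: count, dtype: int64
reset_index():
  channel  count
0  retail      6
1   phone      4
add column count_plus_5 = t['count'] + 5:
  channel  count  count_plus_5
0  retail      6            11
1   phone      4             9
So max() = 11.

11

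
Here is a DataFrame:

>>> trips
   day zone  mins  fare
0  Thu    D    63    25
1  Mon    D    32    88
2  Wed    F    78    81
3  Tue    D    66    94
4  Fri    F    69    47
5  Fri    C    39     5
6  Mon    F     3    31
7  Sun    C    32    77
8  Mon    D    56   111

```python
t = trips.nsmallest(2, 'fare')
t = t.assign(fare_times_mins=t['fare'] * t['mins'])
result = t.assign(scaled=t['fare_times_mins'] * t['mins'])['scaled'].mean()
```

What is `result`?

take 2 rows with smallest fare:
   day zone  mins  fare
5  Fri    C    39     5
0  Thu    D    63    25
add column fare_times_mins = t['fare'] * t['mins']:
   day zone  mins  fare  fare_times_mins
5  Fri    C    39     5              195
0  Thu    D    63    25             1575
add column scaled = t['fare_times_mins'] * t['mins']:
   day zone  mins  fare  fare_times_mins  scaled
5  Fri    C    39     5              195    7605
0  Thu    D    63    25             1575   99225
Then the mean of column 'scaled': 53415.0

53415.0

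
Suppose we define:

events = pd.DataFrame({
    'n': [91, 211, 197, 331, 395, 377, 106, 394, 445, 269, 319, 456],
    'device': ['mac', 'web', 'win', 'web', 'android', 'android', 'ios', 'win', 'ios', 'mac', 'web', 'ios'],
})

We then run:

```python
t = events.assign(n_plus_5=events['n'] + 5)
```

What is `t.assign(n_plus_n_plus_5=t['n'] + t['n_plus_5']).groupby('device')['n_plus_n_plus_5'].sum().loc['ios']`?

add column n_plus_5 = events['n'] + 5:
      n   device  n_plus_5
0    91      mac        96
1   211      web       216
2   197      win       202
3   331      web       336
4   395  android       400
5   377  android       382
6   106      ios       111
7   394      win       399
8   445      ios       450
9   269      mac       274
10  319      web       324
11  456      ios       461
add column n_plus_n_plus_5 = t['n'] + t['n_plus_5']:
      n   device  n_plus_5  n_plus_n_plus_5
0    91      mac        96              187
1   211      web       216              427
2   197      win       202              399
3   331      web       336              667
4   395  android       400              795
5   377  android       382              759
6   106      ios       111              217
7   394      win       399              793
8   445      ios       450              895
9   269      mac       274              543
10  319      web       324              643
11  456      ios       461              917
group by device, sum of n_plus_n_plus_5:
device
android    1554
ios        2029
mac         730
web        1737
win        1192
Name: n_plus_n_plus_5, dtype: int64
Hence 2029.

2029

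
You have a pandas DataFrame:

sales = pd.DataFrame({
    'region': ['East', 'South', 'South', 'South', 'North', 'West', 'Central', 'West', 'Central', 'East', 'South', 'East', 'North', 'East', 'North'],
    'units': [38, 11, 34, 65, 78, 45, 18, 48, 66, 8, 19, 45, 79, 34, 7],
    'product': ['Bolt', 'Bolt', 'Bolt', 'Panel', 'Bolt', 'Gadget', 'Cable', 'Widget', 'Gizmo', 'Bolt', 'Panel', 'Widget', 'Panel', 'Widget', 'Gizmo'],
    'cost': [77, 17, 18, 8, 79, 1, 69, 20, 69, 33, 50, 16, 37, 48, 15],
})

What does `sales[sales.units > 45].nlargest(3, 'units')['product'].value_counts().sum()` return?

filter rows where units > 45:
     region  units product  cost
3     South     65   Panel     8
4     North     78    Bolt    79
7      West     48  Widget    20
8   Central     66   Gizmo    69
12    North     79   Panel    37
take 3 rows with largest units:
     region  units product  cost
12    North     79   Panel    37
4     North     78    Bolt    79
8   Central     66   Gizmo    69
value_counts of product:
product
Panel    1
Bolt     1
Gizmo    1
Name: count, dtype: int64
Taking the sum of the resulting series gives 3.

3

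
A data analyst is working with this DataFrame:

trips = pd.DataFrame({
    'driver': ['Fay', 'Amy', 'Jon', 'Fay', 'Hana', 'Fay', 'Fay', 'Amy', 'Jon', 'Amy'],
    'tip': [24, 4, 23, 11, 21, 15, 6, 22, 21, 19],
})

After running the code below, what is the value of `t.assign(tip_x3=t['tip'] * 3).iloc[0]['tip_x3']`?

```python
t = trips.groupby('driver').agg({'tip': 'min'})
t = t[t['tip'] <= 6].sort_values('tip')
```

12

group by driver, min of tip:
        tip
driver     
Amy       4
Fay       6
Hana     21
Jon      21
filter rows where tip <= 6:
        tip
driver     
Amy       4
Fay       6
sort by tip:
        tip
driver     
Amy       4
Fay       6
add column tip_x3 = t['tip'] * 3:
        tip  tip_x3
driver             
Amy       4      12
Fay       6      18
So iloc[0]['tip_x3'] = 12.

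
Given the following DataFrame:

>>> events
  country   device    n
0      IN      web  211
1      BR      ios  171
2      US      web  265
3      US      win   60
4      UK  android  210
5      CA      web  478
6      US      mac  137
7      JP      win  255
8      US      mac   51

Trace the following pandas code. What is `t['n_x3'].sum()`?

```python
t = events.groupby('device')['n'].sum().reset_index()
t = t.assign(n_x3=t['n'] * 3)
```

group by device, sum of n:
device
android    210
ios        171
mac        188
web        954
win        315
Name: n, dtype: int64
reset_index():
    device    n
0  android  210
1      ios  171
2      mac  188
3      web  954
4      win  315
add column n_x3 = t['n'] * 3:
    device    n  n_x3
0  android  210   630
1      ios  171   513
2      mac  188   564
3      web  954  2862
4      win  315   945
Taking the sum of column 'n_x3' gives 5514.

5514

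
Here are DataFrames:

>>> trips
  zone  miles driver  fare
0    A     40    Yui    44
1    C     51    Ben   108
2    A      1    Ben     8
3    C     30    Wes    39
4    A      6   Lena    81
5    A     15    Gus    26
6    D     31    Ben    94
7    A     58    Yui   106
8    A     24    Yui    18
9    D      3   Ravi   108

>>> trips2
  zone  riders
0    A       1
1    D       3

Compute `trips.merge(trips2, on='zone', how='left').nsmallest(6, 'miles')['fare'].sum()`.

merge on 'zone' (how='left') → 10 rows:
  zone  miles driver  fare  riders
0    A     40    Yui    44     1.0
1    C     51    Ben   108     NaN
2    A      1    Ben     8     1.0
3    C     30    Wes    39     NaN
4    A      6   Lena    81     1.0
5    A     15    Gus    26     1.0
6    D     31    Ben    94     3.0
7    A     58    Yui   106     1.0
8    A     24    Yui    18     1.0
9    D      3   Ravi   108     3.0
take 6 rows with smallest miles:
  zone  miles driver  fare  riders
2    A      1    Ben     8     1.0
9    D      3   Ravi   108     3.0
4    A      6   Lena    81     1.0
5    A     15    Gus    26     1.0
8    A     24    Yui    18     1.0
3    C     30    Wes    39     NaN
The sum of column 'fare' is 280.

280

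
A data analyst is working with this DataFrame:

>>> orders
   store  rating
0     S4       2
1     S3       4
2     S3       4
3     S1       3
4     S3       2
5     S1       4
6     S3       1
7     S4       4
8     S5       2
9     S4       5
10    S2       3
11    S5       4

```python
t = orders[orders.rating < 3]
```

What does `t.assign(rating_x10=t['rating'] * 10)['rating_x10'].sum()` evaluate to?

70

filter rows where rating < 3:
  store  rating
0    S4       2
4    S3       2
6    S3       1
8    S5       2
add column rating_x10 = t['rating'] * 10:
  store  rating  rating_x10
0    S4       2          20
4    S3       2          20
6    S3       1          10
8    S5       2          20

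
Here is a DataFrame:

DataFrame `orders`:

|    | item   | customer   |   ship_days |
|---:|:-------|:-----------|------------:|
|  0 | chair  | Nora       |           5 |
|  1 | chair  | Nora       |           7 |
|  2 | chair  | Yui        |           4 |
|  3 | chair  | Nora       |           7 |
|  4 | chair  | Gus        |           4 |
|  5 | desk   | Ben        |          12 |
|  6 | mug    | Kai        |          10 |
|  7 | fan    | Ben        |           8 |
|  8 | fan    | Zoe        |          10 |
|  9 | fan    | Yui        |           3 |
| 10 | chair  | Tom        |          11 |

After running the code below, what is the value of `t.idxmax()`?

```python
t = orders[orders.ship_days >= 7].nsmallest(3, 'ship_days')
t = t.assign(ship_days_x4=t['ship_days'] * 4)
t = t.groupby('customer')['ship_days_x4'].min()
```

Ben

filter rows where ship_days >= 7:
     item customer  ship_days
1   chair     Nora          7
3   chair     Nora          7
5    desk      Ben         12
6     mug      Kai         10
7     fan      Ben          8
8     fan      Zoe         10
10  chair      Tom         11
take 3 rows with smallest ship_days:
    item customer  ship_days
1  chair     Nora          7
3  chair     Nora          7
7    fan      Ben          8
add column ship_days_x4 = t['ship_days'] * 4:
    item customer  ship_days  ship_days_x4
1  chair     Nora          7            28
3  chair     Nora          7            28
7    fan      Ben          8            32
group by customer, min of ship_days_x4:
customer
Ben     32
Nora    28
Name: ship_days_x4, dtype: int64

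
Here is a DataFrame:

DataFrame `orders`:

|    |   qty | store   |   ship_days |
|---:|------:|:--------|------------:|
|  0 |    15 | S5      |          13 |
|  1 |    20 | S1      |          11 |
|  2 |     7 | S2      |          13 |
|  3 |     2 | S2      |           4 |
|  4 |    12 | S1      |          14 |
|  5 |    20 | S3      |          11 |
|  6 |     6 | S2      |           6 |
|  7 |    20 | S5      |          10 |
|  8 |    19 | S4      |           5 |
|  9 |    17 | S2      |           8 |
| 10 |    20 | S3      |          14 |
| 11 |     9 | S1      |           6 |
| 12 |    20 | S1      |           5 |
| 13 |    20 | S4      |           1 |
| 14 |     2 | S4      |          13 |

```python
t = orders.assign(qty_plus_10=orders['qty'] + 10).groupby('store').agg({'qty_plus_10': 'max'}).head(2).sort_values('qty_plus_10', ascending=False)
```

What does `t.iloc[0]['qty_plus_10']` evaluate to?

add column qty_plus_10 = orders['qty'] + 10:
    qty store  ship_days  qty_plus_10
0    15    S5         13           25
1    20    S1         11           30
2     7    S2         13           17
3     2    S2          4           12
4    12    S1         14           22
5    20    S3         11           30
6     6    S2          6           16
7    20    S5         10           30
8    19    S4          5           29
9    17    S2          8           27
10   20    S3         14           30
11    9    S1          6           19
12   20    S1          5           30
13   20    S4          1           30
14    2    S4         13           12
group by store, max of qty_plus_10:
       qty_plus_10
store             
S1              30
S2              27
S3              30
S4              30
S5              30
take first 2 rows:
       qty_plus_10
store             
S1              30
S2              27
sort by qty_plus_10 descending:
       qty_plus_10
store             
S1              30
S2              27
value at position 0, column 'qty_plus_10' → 30

30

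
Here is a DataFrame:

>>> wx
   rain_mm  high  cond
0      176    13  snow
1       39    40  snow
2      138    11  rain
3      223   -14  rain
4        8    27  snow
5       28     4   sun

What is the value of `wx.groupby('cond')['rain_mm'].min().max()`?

group by cond, min of rain_mm:
cond
rain    138
snow      8
sun      28
Name: rain_mm, dtype: int64

138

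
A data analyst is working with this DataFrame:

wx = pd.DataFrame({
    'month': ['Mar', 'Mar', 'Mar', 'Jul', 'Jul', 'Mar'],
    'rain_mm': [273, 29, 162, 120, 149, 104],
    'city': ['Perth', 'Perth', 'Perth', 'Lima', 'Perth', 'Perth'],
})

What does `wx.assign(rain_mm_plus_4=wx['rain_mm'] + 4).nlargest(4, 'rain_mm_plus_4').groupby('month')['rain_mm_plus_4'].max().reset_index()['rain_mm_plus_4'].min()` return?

add column rain_mm_plus_4 = wx['rain_mm'] + 4:
  month  rain_mm   city  rain_mm_plus_4
0   Mar      273  Perth             277
1   Mar       29  Perth              33
2   Mar      162  Perth             166
3   Jul      120   Lima             124
4   Jul      149  Perth             153
5   Mar      104  Perth             108
take 4 rows with largest rain_mm_plus_4:
  month  rain_mm   city  rain_mm_plus_4
0   Mar      273  Perth             277
2   Mar      162  Perth             166
4   Jul      149  Perth             153
3   Jul      120   Lima             124
group by month, max of rain_mm_plus_4:
month
Jul    153
Mar    277
Name: rain_mm_plus_4, dtype: int64
reset_index():
  month  rain_mm_plus_4
0   Jul             153
1   Mar             277

153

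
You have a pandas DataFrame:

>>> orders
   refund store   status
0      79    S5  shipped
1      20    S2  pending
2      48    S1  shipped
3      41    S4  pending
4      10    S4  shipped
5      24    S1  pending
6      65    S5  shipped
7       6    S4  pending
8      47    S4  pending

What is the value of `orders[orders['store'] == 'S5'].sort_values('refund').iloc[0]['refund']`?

65

filter rows where store == 'S5':
   refund store   status
0      79    S5  shipped
6      65    S5  shipped
sort by refund:
   refund store   status
6      65    S5  shipped
0      79    S5  shipped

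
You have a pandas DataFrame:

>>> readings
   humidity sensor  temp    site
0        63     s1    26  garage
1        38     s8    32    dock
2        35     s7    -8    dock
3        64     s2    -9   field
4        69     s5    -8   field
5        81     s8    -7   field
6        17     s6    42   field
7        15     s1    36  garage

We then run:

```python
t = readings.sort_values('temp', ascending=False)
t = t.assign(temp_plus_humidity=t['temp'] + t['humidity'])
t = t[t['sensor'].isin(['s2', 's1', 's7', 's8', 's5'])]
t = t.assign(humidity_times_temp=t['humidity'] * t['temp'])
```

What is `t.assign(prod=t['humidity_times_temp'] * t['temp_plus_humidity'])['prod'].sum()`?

sort by temp descending:
   humidity sensor  temp    site
6        17     s6    42   field
7        15     s1    36  garage
1        38     s8    32    dock
0        63     s1    26  garage
5        81     s8    -7   field
2        35     s7    -8    dock
4        69     s5    -8   field
3        64     s2    -9   field
add column temp_plus_humidity = t['temp'] + t['humidity']:
   humidity sensor  temp    site  temp_plus_humidity
6        17     s6    42   field                  59
7        15     s1    36  garage                  51
1        38     s8    32    dock                  70
0        63     s1    26  garage                  89
5        81     s8    -7   field                  74
2        35     s7    -8    dock                  27
4        69     s5    -8   field                  61
3        64     s2    -9   field                  55
filter rows where sensor in ['s2', 's1', 's7', 's8', 's5']:
   humidity sensor  temp    site  temp_plus_humidity
7        15     s1    36  garage                  51
1        38     s8    32    dock                  70
0        63     s1    26  garage                  89
5        81     s8    -7   field                  74
2        35     s7    -8    dock                  27
4        69     s5    -8   field                  61
3        64     s2    -9   field                  55
add column humidity_times_temp = t['humidity'] * t['temp']:
   humidity sensor  temp    site  temp_plus_humidity  humidity_times_temp
7        15     s1    36  garage                  51                  540
1        38     s8    32    dock                  70                 1216
0        63     s1    26  garage                  89                 1638
5        81     s8    -7   field                  74                 -567
2        35     s7    -8    dock                  27                 -280
4        69     s5    -8   field                  61                 -552
3        64     s2    -9   field                  55                 -576
add column prod = t['humidity_times_temp'] * t['temp_plus_humidity']:
   humidity sensor  temp    site  temp_plus_humidity  humidity_times_temp    prod
7        15     s1    36  garage                  51                  540   27540
1        38     s8    32    dock                  70                 1216   85120
0        63     s1    26  garage                  89                 1638  145782
5        81     s8    -7   field                  74                 -567  -41958
2        35     s7    -8    dock                  27                 -280   -7560
4        69     s5    -8   field                  61                 -552  -33672
3        64     s2    -9   field                  55                 -576  -31680
sum of column 'prod' → 143572

143572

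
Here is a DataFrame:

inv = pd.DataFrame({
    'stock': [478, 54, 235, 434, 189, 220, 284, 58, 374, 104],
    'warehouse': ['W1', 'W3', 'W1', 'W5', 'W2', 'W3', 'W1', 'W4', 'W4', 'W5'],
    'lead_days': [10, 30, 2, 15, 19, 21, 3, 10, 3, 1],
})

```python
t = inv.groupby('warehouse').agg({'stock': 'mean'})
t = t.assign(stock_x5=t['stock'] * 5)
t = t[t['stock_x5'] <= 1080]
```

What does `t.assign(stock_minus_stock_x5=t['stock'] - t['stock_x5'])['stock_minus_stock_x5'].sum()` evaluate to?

-2168.0

group by warehouse, mean of stock:
                stock
warehouse            
W1         332.333333
W2         189.000000
W3         137.000000
W4         216.000000
W5         269.000000
add column stock_x5 = t['stock'] * 5:
                stock     stock_x5
warehouse                         
W1         332.333333  1661.666667
W2         189.000000   945.000000
W3         137.000000   685.000000
W4         216.000000  1080.000000
W5         269.000000  1345.000000
filter rows where stock_x5 <= 1080:
           stock  stock_x5
warehouse                 
W2         189.0     945.0
W3         137.0     685.0
W4         216.0    1080.0
add column stock_minus_stock_x5 = t['stock'] - t['stock_x5']:
           stock  stock_x5  stock_minus_stock_x5
warehouse                                       
W2         189.0     945.0                -756.0
W3         137.0     685.0                -548.0
W4         216.0    1080.0                -864.0
The sum of column 'stock_minus_stock_x5' is -2168.0.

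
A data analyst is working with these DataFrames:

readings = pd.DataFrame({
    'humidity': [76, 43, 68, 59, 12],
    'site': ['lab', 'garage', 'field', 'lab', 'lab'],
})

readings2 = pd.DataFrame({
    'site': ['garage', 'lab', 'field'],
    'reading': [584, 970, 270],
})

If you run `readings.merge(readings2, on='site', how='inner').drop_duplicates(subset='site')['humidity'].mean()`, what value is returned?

merge on 'site' (how='inner') → 5 rows:
   humidity    site  reading
0        76     lab      970
1        43  garage      584
2        68   field      270
3        59     lab      970
4        12     lab      970
drop duplicate site (keep=first):
   humidity    site  reading
0        76     lab      970
1        43  garage      584
2        68   field      270
mean of column 'humidity' → 62.3333333333

62.3333333333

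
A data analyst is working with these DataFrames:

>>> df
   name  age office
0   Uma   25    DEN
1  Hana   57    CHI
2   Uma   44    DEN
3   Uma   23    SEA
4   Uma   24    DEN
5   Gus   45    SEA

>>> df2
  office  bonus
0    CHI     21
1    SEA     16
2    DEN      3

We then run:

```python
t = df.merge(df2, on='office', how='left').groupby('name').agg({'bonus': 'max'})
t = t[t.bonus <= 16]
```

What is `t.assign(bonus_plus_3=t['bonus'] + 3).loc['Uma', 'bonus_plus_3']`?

19

merge on 'office' (how='left') → 6 rows:
   name  age office  bonus
0   Uma   25    DEN      3
1  Hana   57    CHI     21
2   Uma   44    DEN      3
3   Uma   23    SEA     16
4   Uma   24    DEN      3
5   Gus   45    SEA     16
group by name, max of bonus:
      bonus
name       
Gus      16
Hana     21
Uma      16
filter rows where bonus <= 16:
      bonus
name       
Gus      16
Uma      16
add column bonus_plus_3 = t['bonus'] + 3:
      bonus  bonus_plus_3
name                     
Gus      16            19
Uma      16            19
Reading off the value at row 'Uma', column 'bonus_plus_3', we get 19.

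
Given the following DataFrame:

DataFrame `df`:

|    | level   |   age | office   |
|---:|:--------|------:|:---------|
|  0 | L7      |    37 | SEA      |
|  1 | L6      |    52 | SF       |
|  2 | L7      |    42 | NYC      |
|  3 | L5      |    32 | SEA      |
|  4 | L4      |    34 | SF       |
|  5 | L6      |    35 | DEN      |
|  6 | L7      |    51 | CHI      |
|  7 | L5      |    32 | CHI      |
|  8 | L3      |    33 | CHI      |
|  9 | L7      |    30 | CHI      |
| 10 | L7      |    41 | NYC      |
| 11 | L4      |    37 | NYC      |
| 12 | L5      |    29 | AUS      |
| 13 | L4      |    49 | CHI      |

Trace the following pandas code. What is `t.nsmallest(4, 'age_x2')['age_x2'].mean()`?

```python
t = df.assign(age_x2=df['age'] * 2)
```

add column age_x2 = df['age'] * 2:
   level  age office  age_x2
0     L7   37    SEA      74
1     L6   52     SF     104
2     L7   42    NYC      84
3     L5   32    SEA      64
4     L4   34     SF      68
5     L6   35    DEN      70
6     L7   51    CHI     102
7     L5   32    CHI      64
8     L3   33    CHI      66
9     L7   30    CHI      60
10    L7   41    NYC      82
11    L4   37    NYC      74
12    L5   29    AUS      58
13    L4   49    CHI      98
take 4 rows with smallest age_x2:
   level  age office  age_x2
12    L5   29    AUS      58
9     L7   30    CHI      60
3     L5   32    SEA      64
7     L5   32    CHI      64
mean of column 'age_x2' → 61.5

61.5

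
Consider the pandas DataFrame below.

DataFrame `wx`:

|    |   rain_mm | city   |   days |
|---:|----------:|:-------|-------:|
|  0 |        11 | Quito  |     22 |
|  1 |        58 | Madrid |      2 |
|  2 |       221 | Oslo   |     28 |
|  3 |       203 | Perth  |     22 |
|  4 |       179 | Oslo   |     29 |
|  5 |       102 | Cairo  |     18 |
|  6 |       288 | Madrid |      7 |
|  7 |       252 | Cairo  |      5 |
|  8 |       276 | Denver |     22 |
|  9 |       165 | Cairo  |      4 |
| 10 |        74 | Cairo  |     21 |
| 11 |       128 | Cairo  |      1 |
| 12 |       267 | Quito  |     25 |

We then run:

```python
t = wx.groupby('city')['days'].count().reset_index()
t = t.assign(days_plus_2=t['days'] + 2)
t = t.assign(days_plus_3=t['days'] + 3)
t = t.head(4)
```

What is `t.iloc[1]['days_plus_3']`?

group by city, count of days:
city
Cairo     5
Denver    1
Madrid    2
Oslo      2
Perth     1
Quito     2
Name: days, dtype: int64
reset_index():
     city  days
0   Cairo     5
1  Denver     1
2  Madrid     2
3    Oslo     2
4   Perth     1
5   Quito     2
add column days_plus_2 = t['days'] + 2:
     city  days  days_plus_2
0   Cairo     5            7
1  Denver     1            3
2  Madrid     2            4
3    Oslo     2            4
4   Perth     1            3
5   Quito     2            4
add column days_plus_3 = t['days'] + 3:
     city  days  days_plus_2  days_plus_3
0   Cairo     5            7            8
1  Denver     1            3            4
2  Madrid     2            4            5
3    Oslo     2            4            5
4   Perth     1            3            4
5   Quito     2            4            5
take first 4 rows:
     city  days  days_plus_2  days_plus_3
0   Cairo     5            7            8
1  Denver     1            3            4
2  Madrid     2            4            5
3    Oslo     2            4            5

4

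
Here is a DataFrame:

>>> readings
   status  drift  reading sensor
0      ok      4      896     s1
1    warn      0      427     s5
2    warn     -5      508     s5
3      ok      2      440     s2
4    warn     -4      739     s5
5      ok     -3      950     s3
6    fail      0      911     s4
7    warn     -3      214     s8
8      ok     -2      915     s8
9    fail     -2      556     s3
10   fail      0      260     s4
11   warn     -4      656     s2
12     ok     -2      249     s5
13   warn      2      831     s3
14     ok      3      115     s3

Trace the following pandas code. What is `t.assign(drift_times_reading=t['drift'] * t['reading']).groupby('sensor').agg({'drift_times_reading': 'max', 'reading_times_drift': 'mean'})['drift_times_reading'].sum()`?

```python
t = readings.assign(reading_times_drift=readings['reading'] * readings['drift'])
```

5484

add column reading_times_drift = readings['reading'] * readings['drift']:
   status  drift  reading sensor  reading_times_drift
0      ok      4      896     s1                 3584
1    warn      0      427     s5                    0
2    warn     -5      508     s5                -2540
3      ok      2      440     s2                  880
4    warn     -4      739     s5                -2956
5      ok     -3      950     s3                -2850
6    fail      0      911     s4                    0
7    warn     -3      214     s8                 -642
8      ok     -2      915     s8                -1830
9    fail     -2      556     s3                -1112
10   fail      0      260     s4                    0
11   warn     -4      656     s2                -2624
12     ok     -2      249     s5                 -498
13   warn      2      831     s3                 1662
14     ok      3      115     s3                  345
add column drift_times_reading = t['drift'] * t['reading']:
   status  drift  reading sensor  reading_times_drift  drift_times_reading
0      ok      4      896     s1                 3584                 3584
1    warn      0      427     s5                    0                    0
2    warn     -5      508     s5                -2540                -2540
3      ok      2      440     s2                  880                  880
4    warn     -4      739     s5                -2956                -2956
5      ok     -3      950     s3                -2850                -2850
6    fail      0      911     s4                    0                    0
7    warn     -3      214     s8                 -642                 -642
8      ok     -2      915     s8                -1830                -1830
9    fail     -2      556     s3                -1112                -1112
10   fail      0      260     s4                    0                    0
11   warn     -4      656     s2                -2624                -2624
12     ok     -2      249     s5                 -498                 -498
13   warn      2      831     s3                 1662                 1662
14     ok      3      115     s3                  345                  345
group by sensor: max(drift_times_reading), mean(reading_times_drift):
        drift_times_reading  reading_times_drift
sensor                                          
s1                     3584              3584.00
s2                      880              -872.00
s3                     1662              -488.75
s4                        0                 0.00
s5                        0             -1498.50
s8                     -642             -1236.00
Taking the sum of column 'drift_times_reading' gives 5484.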